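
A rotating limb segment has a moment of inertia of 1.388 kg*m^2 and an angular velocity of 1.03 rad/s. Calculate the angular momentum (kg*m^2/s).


L = I * omega
L = 1.388 * 1.03
L = 1.4296


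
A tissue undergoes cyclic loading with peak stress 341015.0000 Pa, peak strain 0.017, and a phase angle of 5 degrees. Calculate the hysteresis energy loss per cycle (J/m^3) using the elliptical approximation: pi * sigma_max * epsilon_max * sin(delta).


E_loss = pi * sigma_max * epsilon_max * sin(delta)
delta = 5 deg = 0.0873 rad
sin(delta) = 0.0872
E_loss = pi * 341015.0000 * 0.017 * 0.0872
E_loss = 1587.3339


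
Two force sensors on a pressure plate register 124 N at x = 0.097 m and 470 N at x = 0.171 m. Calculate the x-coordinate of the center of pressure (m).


COP_x = (F1*x1 + F2*x2) / (F1 + F2)
COP_x = (124*0.097 + 470*0.171) / (124 + 470)
Numerator = 92.3980
Denominator = 594
COP_x = 0.1556


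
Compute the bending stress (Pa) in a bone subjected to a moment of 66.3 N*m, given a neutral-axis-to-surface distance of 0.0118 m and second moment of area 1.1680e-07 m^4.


sigma = M * c / I
sigma = 66.3 * 0.0118 / 1.1680e-07
M * c = 0.7823
sigma = 6.6981e+06


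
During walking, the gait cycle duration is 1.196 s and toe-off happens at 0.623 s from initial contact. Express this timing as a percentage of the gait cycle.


pct = (event_time / cycle_time) * 100
pct = (0.623 / 1.196) * 100
ratio = 0.5209
pct = 52.0903


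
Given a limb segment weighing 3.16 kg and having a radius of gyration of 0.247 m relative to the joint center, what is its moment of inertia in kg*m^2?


I = m * k^2
I = 3.16 * 0.247^2
k^2 = 0.0610
I = 0.1928


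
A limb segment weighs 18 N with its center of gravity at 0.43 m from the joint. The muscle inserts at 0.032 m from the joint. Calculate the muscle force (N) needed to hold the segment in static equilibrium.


F_muscle = W * d_load / d_muscle
F_muscle = 18 * 0.43 / 0.032
Numerator = 7.7400
F_muscle = 241.8750


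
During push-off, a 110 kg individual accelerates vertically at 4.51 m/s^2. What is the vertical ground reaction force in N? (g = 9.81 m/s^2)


GRF = m * (g + a)
GRF = 110 * (9.81 + 4.51)
GRF = 110 * 14.3200
GRF = 1575.2000


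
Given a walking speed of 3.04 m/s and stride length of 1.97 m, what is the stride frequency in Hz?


f = v / stride_length
f = 3.04 / 1.97
f = 1.5431


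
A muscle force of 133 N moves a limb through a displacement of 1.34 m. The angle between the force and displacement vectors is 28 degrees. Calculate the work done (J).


W = F * d * cos(theta)
theta = 28 deg = 0.4887 rad
cos(theta) = 0.8829
W = 133 * 1.34 * 0.8829
W = 157.3589


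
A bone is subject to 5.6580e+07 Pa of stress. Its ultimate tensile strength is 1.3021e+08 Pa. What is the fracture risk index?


FRI = applied / ultimate
FRI = 5.6580e+07 / 1.3021e+08
FRI = 0.4345


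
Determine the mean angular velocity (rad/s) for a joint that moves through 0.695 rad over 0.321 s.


omega = delta_theta / delta_t
omega = 0.695 / 0.321
omega = 2.1651


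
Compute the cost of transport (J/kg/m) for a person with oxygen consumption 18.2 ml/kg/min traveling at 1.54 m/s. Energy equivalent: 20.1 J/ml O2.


Power per kg = VO2 * 20.1 / 60
Power per kg = 18.2 * 20.1 / 60 = 6.0970 W/kg
Cost = power_per_kg / speed
Cost = 6.0970 / 1.54
Cost = 3.9591


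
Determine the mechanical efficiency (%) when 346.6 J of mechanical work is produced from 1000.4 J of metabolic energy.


eta = (W_mech / E_meta) * 100
eta = (346.6 / 1000.4) * 100
ratio = 0.3465
eta = 34.6461


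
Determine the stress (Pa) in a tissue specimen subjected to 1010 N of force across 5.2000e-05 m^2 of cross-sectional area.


stress = F / A
stress = 1010 / 5.2000e-05
stress = 1.9423e+07


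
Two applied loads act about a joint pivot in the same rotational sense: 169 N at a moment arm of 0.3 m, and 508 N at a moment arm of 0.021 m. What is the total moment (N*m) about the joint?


M = F1 * d1 + F2 * d2
M = 169 * 0.3 + 508 * 0.021
M = 50.7000 + 10.6680
M = 61.3680


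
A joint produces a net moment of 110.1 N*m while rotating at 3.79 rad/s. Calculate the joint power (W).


P = M * omega
P = 110.1 * 3.79
P = 417.2790


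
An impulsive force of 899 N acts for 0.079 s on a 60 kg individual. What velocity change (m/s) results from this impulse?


J = F * dt = 899 * 0.079 = 71.0210 N*s
delta_v = J / m
delta_v = 71.0210 / 60
delta_v = 1.1837


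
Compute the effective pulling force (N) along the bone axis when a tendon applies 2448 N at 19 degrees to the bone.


F_eff = F_tendon * cos(theta)
theta = 19 deg = 0.3316 rad
cos(theta) = 0.9455
F_eff = 2448 * 0.9455
F_eff = 2314.6295


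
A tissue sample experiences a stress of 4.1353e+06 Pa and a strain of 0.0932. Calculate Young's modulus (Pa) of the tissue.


E = stress / strain
E = 4.1353e+06 / 0.0932
E = 4.4370e+07


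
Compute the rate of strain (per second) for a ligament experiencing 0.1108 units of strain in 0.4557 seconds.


strain_rate = delta_strain / delta_t
strain_rate = 0.1108 / 0.4557
strain_rate = 0.2431


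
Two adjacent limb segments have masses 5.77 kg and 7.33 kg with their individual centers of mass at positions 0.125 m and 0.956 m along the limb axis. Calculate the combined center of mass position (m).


COM = (m1*x1 + m2*x2) / (m1 + m2)
COM = (5.77*0.125 + 7.33*0.956) / (5.77 + 7.33)
Numerator = 7.7287
Denominator = 13.1000
COM = 0.5900


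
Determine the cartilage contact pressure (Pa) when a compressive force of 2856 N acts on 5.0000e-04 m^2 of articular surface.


P = F / A
P = 2856 / 5.0000e-04
P = 5.7120e+06


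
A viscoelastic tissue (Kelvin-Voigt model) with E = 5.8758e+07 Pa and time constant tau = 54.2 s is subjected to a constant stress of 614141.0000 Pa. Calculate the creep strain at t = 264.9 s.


epsilon(t) = (sigma/E) * (1 - exp(-t/tau))
sigma/E = 614141.0000 / 5.8758e+07 = 0.0105
exp(-t/tau) = exp(-264.9 / 54.2) = 0.0075
epsilon = 0.0105 * (1 - 0.0075)
epsilon = 0.0104


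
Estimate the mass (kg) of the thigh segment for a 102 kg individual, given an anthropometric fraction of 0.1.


m_segment = body_mass * fraction
m_segment = 102 * 0.1
m_segment = 10.2000


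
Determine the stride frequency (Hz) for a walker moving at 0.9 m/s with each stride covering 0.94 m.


f = v / stride_length
f = 0.9 / 0.94
f = 0.9574


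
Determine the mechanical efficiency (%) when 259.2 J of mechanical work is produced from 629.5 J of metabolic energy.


eta = (W_mech / E_meta) * 100
eta = (259.2 / 629.5) * 100
ratio = 0.4118
eta = 41.1755


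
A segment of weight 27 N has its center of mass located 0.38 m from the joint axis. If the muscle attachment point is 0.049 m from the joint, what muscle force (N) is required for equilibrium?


F_muscle = W * d_load / d_muscle
F_muscle = 27 * 0.38 / 0.049
Numerator = 10.2600
F_muscle = 209.3878


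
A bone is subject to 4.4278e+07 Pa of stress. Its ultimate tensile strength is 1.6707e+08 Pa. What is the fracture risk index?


FRI = applied / ultimate
FRI = 4.4278e+07 / 1.6707e+08
FRI = 0.2650


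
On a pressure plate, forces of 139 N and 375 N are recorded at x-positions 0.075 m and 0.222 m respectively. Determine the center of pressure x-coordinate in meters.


COP_x = (F1*x1 + F2*x2) / (F1 + F2)
COP_x = (139*0.075 + 375*0.222) / (139 + 375)
Numerator = 93.6750
Denominator = 514
COP_x = 0.1822


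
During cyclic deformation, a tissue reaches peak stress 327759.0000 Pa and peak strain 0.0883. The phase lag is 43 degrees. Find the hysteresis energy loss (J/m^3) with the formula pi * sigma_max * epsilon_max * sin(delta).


E_loss = pi * sigma_max * epsilon_max * sin(delta)
delta = 43 deg = 0.7505 rad
sin(delta) = 0.6820
E_loss = pi * 327759.0000 * 0.0883 * 0.6820
E_loss = 62008.1155


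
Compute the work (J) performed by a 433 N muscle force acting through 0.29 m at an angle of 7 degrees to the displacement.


W = F * d * cos(theta)
theta = 7 deg = 0.1222 rad
cos(theta) = 0.9925
W = 433 * 0.29 * 0.9925
W = 124.6340


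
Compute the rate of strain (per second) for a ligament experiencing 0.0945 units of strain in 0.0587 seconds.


strain_rate = delta_strain / delta_t
strain_rate = 0.0945 / 0.0587
strain_rate = 1.6099


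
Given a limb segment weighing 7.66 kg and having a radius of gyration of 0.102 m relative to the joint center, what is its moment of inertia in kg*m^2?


I = m * k^2
I = 7.66 * 0.102^2
k^2 = 0.0104
I = 0.0797


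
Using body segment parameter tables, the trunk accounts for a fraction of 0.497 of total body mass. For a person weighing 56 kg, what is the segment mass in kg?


m_segment = body_mass * fraction
m_segment = 56 * 0.497
m_segment = 27.8320


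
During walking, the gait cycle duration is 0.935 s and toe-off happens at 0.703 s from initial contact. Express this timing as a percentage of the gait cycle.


pct = (event_time / cycle_time) * 100
pct = (0.703 / 0.935) * 100
ratio = 0.7519
pct = 75.1872


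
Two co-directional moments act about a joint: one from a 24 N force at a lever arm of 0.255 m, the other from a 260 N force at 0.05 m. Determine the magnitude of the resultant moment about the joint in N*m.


M = F1 * d1 + F2 * d2
M = 24 * 0.255 + 260 * 0.05
M = 6.1200 + 13.0000
M = 19.1200


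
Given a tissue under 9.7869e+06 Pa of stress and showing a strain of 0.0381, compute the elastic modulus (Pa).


E = stress / strain
E = 9.7869e+06 / 0.0381
E = 2.5687e+08


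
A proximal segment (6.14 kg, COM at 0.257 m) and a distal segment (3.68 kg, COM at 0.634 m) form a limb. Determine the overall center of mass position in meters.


COM = (m1*x1 + m2*x2) / (m1 + m2)
COM = (6.14*0.257 + 3.68*0.634) / (6.14 + 3.68)
Numerator = 3.9111
Denominator = 9.8200
COM = 0.3983


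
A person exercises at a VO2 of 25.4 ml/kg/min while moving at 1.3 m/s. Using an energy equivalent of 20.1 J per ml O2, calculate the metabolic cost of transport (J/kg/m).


Power per kg = VO2 * 20.1 / 60
Power per kg = 25.4 * 20.1 / 60 = 8.5090 W/kg
Cost = power_per_kg / speed
Cost = 8.5090 / 1.3
Cost = 6.5454


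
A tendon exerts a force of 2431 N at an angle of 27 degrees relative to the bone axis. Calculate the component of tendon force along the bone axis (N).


F_eff = F_tendon * cos(theta)
theta = 27 deg = 0.4712 rad
cos(theta) = 0.8910
F_eff = 2431 * 0.8910
F_eff = 2166.0369


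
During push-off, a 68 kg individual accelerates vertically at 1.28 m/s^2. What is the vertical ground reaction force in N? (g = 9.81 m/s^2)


GRF = m * (g + a)
GRF = 68 * (9.81 + 1.28)
GRF = 68 * 11.0900
GRF = 754.1200


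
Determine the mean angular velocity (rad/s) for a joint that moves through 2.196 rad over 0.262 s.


omega = delta_theta / delta_t
omega = 2.196 / 0.262
omega = 8.3817


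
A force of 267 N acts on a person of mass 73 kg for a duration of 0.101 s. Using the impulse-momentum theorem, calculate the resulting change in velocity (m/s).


J = F * dt = 267 * 0.101 = 26.9670 N*s
delta_v = J / m
delta_v = 26.9670 / 73
delta_v = 0.3694


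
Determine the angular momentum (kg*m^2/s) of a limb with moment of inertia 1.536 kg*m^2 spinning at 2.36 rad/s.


L = I * omega
L = 1.536 * 2.36
L = 3.6250


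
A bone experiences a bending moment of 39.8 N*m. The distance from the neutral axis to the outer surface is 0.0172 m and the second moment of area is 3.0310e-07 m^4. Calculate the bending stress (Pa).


sigma = M * c / I
sigma = 39.8 * 0.0172 / 3.0310e-07
M * c = 0.6846
sigma = 2.2585e+06


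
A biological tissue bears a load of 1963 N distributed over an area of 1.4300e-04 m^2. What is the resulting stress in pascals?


stress = F / A
stress = 1963 / 1.4300e-04
stress = 1.3727e+07


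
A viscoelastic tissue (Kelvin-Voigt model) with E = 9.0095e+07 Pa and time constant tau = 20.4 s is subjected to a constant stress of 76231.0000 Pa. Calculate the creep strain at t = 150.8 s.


epsilon(t) = (sigma/E) * (1 - exp(-t/tau))
sigma/E = 76231.0000 / 9.0095e+07 = 8.4612e-04
exp(-t/tau) = exp(-150.8 / 20.4) = 6.1607e-04
epsilon = 8.4612e-04 * (1 - 6.1607e-04)
epsilon = 8.4560e-04


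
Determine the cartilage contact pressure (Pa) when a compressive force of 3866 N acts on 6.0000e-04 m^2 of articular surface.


P = F / A
P = 3866 / 6.0000e-04
P = 6.4433e+06


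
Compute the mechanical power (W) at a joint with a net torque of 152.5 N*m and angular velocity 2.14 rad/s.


P = M * omega
P = 152.5 * 2.14
P = 326.3500


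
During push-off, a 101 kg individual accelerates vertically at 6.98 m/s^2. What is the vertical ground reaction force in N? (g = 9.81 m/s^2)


GRF = m * (g + a)
GRF = 101 * (9.81 + 6.98)
GRF = 101 * 16.7900
GRF = 1695.7900


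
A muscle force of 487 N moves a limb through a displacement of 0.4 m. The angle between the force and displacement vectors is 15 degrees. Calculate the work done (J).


W = F * d * cos(theta)
theta = 15 deg = 0.2618 rad
cos(theta) = 0.9659
W = 487 * 0.4 * 0.9659
W = 188.1624


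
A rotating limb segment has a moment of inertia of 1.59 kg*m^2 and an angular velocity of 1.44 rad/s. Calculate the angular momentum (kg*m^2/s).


L = I * omega
L = 1.59 * 1.44
L = 2.2896


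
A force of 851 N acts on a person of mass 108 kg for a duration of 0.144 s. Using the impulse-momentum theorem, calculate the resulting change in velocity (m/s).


J = F * dt = 851 * 0.144 = 122.5440 N*s
delta_v = J / m
delta_v = 122.5440 / 108
delta_v = 1.1347


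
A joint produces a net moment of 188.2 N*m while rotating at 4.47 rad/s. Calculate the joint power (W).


P = M * omega
P = 188.2 * 4.47
P = 841.2540


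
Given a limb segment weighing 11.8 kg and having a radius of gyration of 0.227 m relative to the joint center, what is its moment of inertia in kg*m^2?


I = m * k^2
I = 11.8 * 0.227^2
k^2 = 0.0515
I = 0.6080


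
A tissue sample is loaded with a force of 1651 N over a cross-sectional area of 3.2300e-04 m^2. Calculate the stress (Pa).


stress = F / A
stress = 1651 / 3.2300e-04
stress = 5.1115e+06


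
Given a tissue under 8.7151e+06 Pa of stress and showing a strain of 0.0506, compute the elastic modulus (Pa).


E = stress / strain
E = 8.7151e+06 / 0.0506
E = 1.7224e+08


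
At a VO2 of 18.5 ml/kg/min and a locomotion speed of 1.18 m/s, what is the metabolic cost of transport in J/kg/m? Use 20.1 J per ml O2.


Power per kg = VO2 * 20.1 / 60
Power per kg = 18.5 * 20.1 / 60 = 6.1975 W/kg
Cost = power_per_kg / speed
Cost = 6.1975 / 1.18
Cost = 5.2521


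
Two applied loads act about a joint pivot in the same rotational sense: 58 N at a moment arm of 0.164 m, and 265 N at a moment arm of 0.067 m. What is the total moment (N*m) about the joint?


M = F1 * d1 + F2 * d2
M = 58 * 0.164 + 265 * 0.067
M = 9.5120 + 17.7550
M = 27.2670


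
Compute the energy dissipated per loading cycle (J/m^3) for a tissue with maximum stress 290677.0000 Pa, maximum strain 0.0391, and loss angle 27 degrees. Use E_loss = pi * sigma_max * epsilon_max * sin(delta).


E_loss = pi * sigma_max * epsilon_max * sin(delta)
delta = 27 deg = 0.4712 rad
sin(delta) = 0.4540
E_loss = pi * 290677.0000 * 0.0391 * 0.4540
E_loss = 16210.0392


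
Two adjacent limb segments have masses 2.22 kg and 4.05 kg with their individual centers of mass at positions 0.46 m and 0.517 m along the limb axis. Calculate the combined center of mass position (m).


COM = (m1*x1 + m2*x2) / (m1 + m2)
COM = (2.22*0.46 + 4.05*0.517) / (2.22 + 4.05)
Numerator = 3.1151
Denominator = 6.2700
COM = 0.4968


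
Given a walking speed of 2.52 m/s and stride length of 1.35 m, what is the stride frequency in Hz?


f = v / stride_length
f = 2.52 / 1.35
f = 1.8667


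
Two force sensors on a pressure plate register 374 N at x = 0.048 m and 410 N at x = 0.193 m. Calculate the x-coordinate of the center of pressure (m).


COP_x = (F1*x1 + F2*x2) / (F1 + F2)
COP_x = (374*0.048 + 410*0.193) / (374 + 410)
Numerator = 97.0820
Denominator = 784
COP_x = 0.1238


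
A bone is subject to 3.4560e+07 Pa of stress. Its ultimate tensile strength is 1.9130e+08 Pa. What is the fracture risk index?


FRI = applied / ultimate
FRI = 3.4560e+07 / 1.9130e+08
FRI = 0.1807


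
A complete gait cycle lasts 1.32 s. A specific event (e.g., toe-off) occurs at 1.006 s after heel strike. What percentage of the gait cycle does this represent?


pct = (event_time / cycle_time) * 100
pct = (1.006 / 1.32) * 100
ratio = 0.7621
pct = 76.2121


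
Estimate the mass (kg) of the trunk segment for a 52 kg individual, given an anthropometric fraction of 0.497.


m_segment = body_mass * fraction
m_segment = 52 * 0.497
m_segment = 25.8440


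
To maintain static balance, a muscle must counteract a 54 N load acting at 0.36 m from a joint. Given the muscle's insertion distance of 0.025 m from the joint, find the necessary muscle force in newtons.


F_muscle = W * d_load / d_muscle
F_muscle = 54 * 0.36 / 0.025
Numerator = 19.4400
F_muscle = 777.6000


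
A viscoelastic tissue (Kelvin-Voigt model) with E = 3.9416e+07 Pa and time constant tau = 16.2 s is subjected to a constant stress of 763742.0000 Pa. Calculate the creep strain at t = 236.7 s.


epsilon(t) = (sigma/E) * (1 - exp(-t/tau))
sigma/E = 763742.0000 / 3.9416e+07 = 0.0194
exp(-t/tau) = exp(-236.7 / 16.2) = 4.5131e-07
epsilon = 0.0194 * (1 - 4.5131e-07)
epsilon = 0.0194


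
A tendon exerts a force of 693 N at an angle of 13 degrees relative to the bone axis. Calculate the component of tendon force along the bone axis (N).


F_eff = F_tendon * cos(theta)
theta = 13 deg = 0.2269 rad
cos(theta) = 0.9744
F_eff = 693 * 0.9744
F_eff = 675.2385


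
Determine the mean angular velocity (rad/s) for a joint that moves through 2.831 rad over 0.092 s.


omega = delta_theta / delta_t
omega = 2.831 / 0.092
omega = 30.7717


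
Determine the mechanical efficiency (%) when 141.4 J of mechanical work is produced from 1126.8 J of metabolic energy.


eta = (W_mech / E_meta) * 100
eta = (141.4 / 1126.8) * 100
ratio = 0.1255
eta = 12.5488


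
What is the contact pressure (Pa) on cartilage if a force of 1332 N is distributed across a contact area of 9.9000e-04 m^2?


P = F / A
P = 1332 / 9.9000e-04
P = 1.3455e+06


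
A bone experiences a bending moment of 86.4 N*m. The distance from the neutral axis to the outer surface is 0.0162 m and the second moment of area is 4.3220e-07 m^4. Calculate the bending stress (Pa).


sigma = M * c / I
sigma = 86.4 * 0.0162 / 4.3220e-07
M * c = 1.3997
sigma = 3.2385e+06


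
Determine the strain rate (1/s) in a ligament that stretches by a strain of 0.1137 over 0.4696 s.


strain_rate = delta_strain / delta_t
strain_rate = 0.1137 / 0.4696
strain_rate = 0.2421


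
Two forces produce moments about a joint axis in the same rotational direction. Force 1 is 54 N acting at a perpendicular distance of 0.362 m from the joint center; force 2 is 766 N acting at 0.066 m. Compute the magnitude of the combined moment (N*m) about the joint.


M = F1 * d1 + F2 * d2
M = 54 * 0.362 + 766 * 0.066
M = 19.5480 + 50.5560
M = 70.1040


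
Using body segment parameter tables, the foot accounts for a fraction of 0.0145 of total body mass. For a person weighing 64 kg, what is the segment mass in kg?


m_segment = body_mass * fraction
m_segment = 64 * 0.0145
m_segment = 0.9280


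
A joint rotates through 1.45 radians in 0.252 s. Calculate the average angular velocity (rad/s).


omega = delta_theta / delta_t
omega = 1.45 / 0.252
omega = 5.7540


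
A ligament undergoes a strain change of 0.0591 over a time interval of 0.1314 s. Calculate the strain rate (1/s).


strain_rate = delta_strain / delta_t
strain_rate = 0.0591 / 0.1314
strain_rate = 0.4498


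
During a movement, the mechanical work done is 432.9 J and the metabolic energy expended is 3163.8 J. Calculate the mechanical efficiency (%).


eta = (W_mech / E_meta) * 100
eta = (432.9 / 3163.8) * 100
ratio = 0.1368
eta = 13.6829


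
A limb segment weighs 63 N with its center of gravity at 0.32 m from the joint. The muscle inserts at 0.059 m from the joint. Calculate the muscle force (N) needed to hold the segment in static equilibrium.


F_muscle = W * d_load / d_muscle
F_muscle = 63 * 0.32 / 0.059
Numerator = 20.1600
F_muscle = 341.6949


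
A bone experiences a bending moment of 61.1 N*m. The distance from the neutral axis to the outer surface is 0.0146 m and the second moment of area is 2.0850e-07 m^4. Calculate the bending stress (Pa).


sigma = M * c / I
sigma = 61.1 * 0.0146 / 2.0850e-07
M * c = 0.8921
sigma = 4.2785e+06


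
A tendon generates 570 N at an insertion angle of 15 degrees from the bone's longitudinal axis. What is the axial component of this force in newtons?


F_eff = F_tendon * cos(theta)
theta = 15 deg = 0.2618 rad
cos(theta) = 0.9659
F_eff = 570 * 0.9659
F_eff = 550.5777


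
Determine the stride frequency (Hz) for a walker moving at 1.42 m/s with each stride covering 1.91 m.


f = v / stride_length
f = 1.42 / 1.91
f = 0.7435


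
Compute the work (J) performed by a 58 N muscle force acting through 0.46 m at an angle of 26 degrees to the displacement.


W = F * d * cos(theta)
theta = 26 deg = 0.4538 rad
cos(theta) = 0.8988
W = 58 * 0.46 * 0.8988
W = 23.9798


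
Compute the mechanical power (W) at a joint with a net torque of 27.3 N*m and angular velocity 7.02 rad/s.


P = M * omega
P = 27.3 * 7.02
P = 191.6460


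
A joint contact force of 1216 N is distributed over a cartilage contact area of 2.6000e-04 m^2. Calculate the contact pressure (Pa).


P = F / A
P = 1216 / 2.6000e-04
P = 4.6769e+06


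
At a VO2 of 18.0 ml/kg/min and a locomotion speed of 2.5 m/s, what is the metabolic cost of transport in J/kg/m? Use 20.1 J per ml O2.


Power per kg = VO2 * 20.1 / 60
Power per kg = 18.0 * 20.1 / 60 = 6.0300 W/kg
Cost = power_per_kg / speed
Cost = 6.0300 / 2.5
Cost = 2.4120


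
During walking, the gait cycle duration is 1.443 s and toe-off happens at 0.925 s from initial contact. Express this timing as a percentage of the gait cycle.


pct = (event_time / cycle_time) * 100
pct = (0.925 / 1.443) * 100
ratio = 0.6410
pct = 64.1026


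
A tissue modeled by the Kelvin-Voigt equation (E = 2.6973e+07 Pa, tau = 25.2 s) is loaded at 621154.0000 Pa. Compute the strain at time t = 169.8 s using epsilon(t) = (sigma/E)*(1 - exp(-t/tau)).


epsilon(t) = (sigma/E) * (1 - exp(-t/tau))
sigma/E = 621154.0000 / 2.6973e+07 = 0.0230
exp(-t/tau) = exp(-169.8 / 25.2) = 0.0012
epsilon = 0.0230 * (1 - 0.0012)
epsilon = 0.0230


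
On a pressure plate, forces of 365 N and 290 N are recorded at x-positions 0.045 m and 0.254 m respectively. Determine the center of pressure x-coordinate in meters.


COP_x = (F1*x1 + F2*x2) / (F1 + F2)
COP_x = (365*0.045 + 290*0.254) / (365 + 290)
Numerator = 90.0850
Denominator = 655
COP_x = 0.1375


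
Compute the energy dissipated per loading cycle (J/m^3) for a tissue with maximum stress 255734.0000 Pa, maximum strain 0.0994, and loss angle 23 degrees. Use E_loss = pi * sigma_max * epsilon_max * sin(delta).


E_loss = pi * sigma_max * epsilon_max * sin(delta)
delta = 23 deg = 0.4014 rad
sin(delta) = 0.3907
E_loss = pi * 255734.0000 * 0.0994 * 0.3907
E_loss = 31203.4591


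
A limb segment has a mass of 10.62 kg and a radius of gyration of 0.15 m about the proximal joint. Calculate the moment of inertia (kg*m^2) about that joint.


I = m * k^2
I = 10.62 * 0.15^2
k^2 = 0.0225
I = 0.2389


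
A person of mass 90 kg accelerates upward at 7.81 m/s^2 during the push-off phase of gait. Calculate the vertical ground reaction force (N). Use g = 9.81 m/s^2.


GRF = m * (g + a)
GRF = 90 * (9.81 + 7.81)
GRF = 90 * 17.6200
GRF = 1585.8000


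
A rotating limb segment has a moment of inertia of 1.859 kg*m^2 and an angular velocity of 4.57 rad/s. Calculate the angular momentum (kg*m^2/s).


L = I * omega
L = 1.859 * 4.57
L = 8.4956


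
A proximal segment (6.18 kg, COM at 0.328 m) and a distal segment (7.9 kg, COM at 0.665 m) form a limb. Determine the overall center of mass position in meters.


COM = (m1*x1 + m2*x2) / (m1 + m2)
COM = (6.18*0.328 + 7.9*0.665) / (6.18 + 7.9)
Numerator = 7.2805
Denominator = 14.0800
COM = 0.5171


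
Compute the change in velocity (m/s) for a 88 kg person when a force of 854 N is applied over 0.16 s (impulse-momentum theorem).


J = F * dt = 854 * 0.16 = 136.6400 N*s
delta_v = J / m
delta_v = 136.6400 / 88
delta_v = 1.5527


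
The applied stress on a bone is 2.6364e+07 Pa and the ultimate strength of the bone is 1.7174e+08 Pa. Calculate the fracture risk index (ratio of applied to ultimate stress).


FRI = applied / ultimate
FRI = 2.6364e+07 / 1.7174e+08
FRI = 0.1535


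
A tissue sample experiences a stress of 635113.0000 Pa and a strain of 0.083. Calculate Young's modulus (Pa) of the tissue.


E = stress / strain
E = 635113.0000 / 0.083
E = 7.6520e+06


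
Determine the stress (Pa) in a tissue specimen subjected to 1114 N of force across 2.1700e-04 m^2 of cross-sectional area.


stress = F / A
stress = 1114 / 2.1700e-04
stress = 5.1336e+06


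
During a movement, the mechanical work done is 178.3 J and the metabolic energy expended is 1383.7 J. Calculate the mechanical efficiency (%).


eta = (W_mech / E_meta) * 100
eta = (178.3 / 1383.7) * 100
ratio = 0.1289
eta = 12.8857


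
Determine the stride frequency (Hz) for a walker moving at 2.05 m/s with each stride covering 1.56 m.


f = v / stride_length
f = 2.05 / 1.56
f = 1.3141


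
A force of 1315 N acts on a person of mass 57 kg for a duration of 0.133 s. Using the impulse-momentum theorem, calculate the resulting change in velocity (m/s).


J = F * dt = 1315 * 0.133 = 174.8950 N*s
delta_v = J / m
delta_v = 174.8950 / 57
delta_v = 3.0683


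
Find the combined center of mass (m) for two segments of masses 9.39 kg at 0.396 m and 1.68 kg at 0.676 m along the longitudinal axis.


COM = (m1*x1 + m2*x2) / (m1 + m2)
COM = (9.39*0.396 + 1.68*0.676) / (9.39 + 1.68)
Numerator = 4.8541
Denominator = 11.0700
COM = 0.4385


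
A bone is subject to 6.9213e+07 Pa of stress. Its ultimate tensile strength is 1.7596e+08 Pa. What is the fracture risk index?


FRI = applied / ultimate
FRI = 6.9213e+07 / 1.7596e+08
FRI = 0.3933


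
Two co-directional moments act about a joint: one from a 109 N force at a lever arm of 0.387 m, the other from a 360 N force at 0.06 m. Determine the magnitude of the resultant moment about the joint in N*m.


M = F1 * d1 + F2 * d2
M = 109 * 0.387 + 360 * 0.06
M = 42.1830 + 21.6000
M = 63.7830


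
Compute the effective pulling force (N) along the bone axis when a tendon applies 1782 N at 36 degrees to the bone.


F_eff = F_tendon * cos(theta)
theta = 36 deg = 0.6283 rad
cos(theta) = 0.8090
F_eff = 1782 * 0.8090
F_eff = 1441.6683


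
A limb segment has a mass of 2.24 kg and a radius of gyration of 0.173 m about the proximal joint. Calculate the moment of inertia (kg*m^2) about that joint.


I = m * k^2
I = 2.24 * 0.173^2
k^2 = 0.0299
I = 0.0670


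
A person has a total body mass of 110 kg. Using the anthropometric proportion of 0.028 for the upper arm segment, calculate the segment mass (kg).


m_segment = body_mass * fraction
m_segment = 110 * 0.028
m_segment = 3.0800


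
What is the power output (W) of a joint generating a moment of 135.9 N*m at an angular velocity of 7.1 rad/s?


P = M * omega
P = 135.9 * 7.1
P = 964.8900


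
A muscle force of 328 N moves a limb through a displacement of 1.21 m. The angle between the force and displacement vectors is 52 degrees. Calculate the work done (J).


W = F * d * cos(theta)
theta = 52 deg = 0.9076 rad
cos(theta) = 0.6157
W = 328 * 1.21 * 0.6157
W = 244.3437


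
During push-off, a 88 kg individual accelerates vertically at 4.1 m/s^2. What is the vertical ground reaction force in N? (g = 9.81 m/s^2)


GRF = m * (g + a)
GRF = 88 * (9.81 + 4.1)
GRF = 88 * 13.9100
GRF = 1224.0800


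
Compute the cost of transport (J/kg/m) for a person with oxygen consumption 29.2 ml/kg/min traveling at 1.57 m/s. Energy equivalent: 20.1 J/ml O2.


Power per kg = VO2 * 20.1 / 60
Power per kg = 29.2 * 20.1 / 60 = 9.7820 W/kg
Cost = power_per_kg / speed
Cost = 9.7820 / 1.57
Cost = 6.2306


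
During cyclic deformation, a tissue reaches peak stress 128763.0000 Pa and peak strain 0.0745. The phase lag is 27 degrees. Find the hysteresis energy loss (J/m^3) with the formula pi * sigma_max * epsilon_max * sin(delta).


E_loss = pi * sigma_max * epsilon_max * sin(delta)
delta = 27 deg = 0.4712 rad
sin(delta) = 0.4540
E_loss = pi * 128763.0000 * 0.0745 * 0.4540
E_loss = 13681.8239


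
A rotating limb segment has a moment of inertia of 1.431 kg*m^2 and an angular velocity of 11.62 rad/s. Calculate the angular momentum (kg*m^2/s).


L = I * omega
L = 1.431 * 11.62
L = 16.6282


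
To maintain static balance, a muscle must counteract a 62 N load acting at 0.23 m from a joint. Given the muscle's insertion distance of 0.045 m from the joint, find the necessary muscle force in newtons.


F_muscle = W * d_load / d_muscle
F_muscle = 62 * 0.23 / 0.045
Numerator = 14.2600
F_muscle = 316.8889


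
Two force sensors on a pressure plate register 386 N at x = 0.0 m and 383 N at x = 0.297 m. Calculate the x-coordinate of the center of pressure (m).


COP_x = (F1*x1 + F2*x2) / (F1 + F2)
COP_x = (386*0.0 + 383*0.297) / (386 + 383)
Numerator = 113.7510
Denominator = 769
COP_x = 0.1479


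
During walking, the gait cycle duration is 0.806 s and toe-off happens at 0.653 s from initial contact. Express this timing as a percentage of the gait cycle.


pct = (event_time / cycle_time) * 100
pct = (0.653 / 0.806) * 100
ratio = 0.8102
pct = 81.0174


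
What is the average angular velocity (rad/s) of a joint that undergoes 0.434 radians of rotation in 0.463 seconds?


omega = delta_theta / delta_t
omega = 0.434 / 0.463
omega = 0.9374


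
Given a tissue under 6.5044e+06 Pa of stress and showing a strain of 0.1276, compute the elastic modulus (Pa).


E = stress / strain
E = 6.5044e+06 / 0.1276
E = 5.0975e+07


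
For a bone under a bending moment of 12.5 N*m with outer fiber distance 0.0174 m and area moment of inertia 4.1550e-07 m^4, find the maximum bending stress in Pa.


sigma = M * c / I
sigma = 12.5 * 0.0174 / 4.1550e-07
M * c = 0.2175
sigma = 523465.7040


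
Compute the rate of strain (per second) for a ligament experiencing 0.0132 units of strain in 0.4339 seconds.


strain_rate = delta_strain / delta_t
strain_rate = 0.0132 / 0.4339
strain_rate = 0.0304


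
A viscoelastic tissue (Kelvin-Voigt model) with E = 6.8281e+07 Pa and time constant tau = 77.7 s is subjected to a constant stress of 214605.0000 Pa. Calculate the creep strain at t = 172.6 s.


epsilon(t) = (sigma/E) * (1 - exp(-t/tau))
sigma/E = 214605.0000 / 6.8281e+07 = 0.0031
exp(-t/tau) = exp(-172.6 / 77.7) = 0.1085
epsilon = 0.0031 * (1 - 0.1085)
epsilon = 0.0028


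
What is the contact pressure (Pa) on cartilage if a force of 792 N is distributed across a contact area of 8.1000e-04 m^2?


P = F / A
P = 792 / 8.1000e-04
P = 977777.7778


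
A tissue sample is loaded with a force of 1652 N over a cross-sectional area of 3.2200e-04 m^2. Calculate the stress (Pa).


stress = F / A
stress = 1652 / 3.2200e-04
stress = 5.1304e+06


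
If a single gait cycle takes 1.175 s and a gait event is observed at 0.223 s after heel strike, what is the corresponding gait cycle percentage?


pct = (event_time / cycle_time) * 100
pct = (0.223 / 1.175) * 100
ratio = 0.1898
pct = 18.9787


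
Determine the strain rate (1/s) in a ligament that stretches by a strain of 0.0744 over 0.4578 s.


strain_rate = delta_strain / delta_t
strain_rate = 0.0744 / 0.4578
strain_rate = 0.1625


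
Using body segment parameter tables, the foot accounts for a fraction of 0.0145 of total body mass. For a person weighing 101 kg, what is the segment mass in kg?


m_segment = body_mass * fraction
m_segment = 101 * 0.0145
m_segment = 1.4645


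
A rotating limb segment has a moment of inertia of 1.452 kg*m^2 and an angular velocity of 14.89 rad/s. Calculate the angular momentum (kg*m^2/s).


L = I * omega
L = 1.452 * 14.89
L = 21.6203


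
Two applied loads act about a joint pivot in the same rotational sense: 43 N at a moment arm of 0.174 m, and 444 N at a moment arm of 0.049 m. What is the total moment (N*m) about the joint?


M = F1 * d1 + F2 * d2
M = 43 * 0.174 + 444 * 0.049
M = 7.4820 + 21.7560
M = 29.2380


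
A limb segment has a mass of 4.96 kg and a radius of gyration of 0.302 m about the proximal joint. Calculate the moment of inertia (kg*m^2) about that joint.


I = m * k^2
I = 4.96 * 0.302^2
k^2 = 0.0912
I = 0.4524


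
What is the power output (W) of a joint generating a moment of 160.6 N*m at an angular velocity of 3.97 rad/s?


P = M * omega
P = 160.6 * 3.97
P = 637.5820


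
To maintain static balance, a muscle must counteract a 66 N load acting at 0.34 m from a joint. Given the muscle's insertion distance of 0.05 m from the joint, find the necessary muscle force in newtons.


F_muscle = W * d_load / d_muscle
F_muscle = 66 * 0.34 / 0.05
Numerator = 22.4400
F_muscle = 448.8000


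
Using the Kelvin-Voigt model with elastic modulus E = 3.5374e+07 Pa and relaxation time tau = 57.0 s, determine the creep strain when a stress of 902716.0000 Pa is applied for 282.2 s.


epsilon(t) = (sigma/E) * (1 - exp(-t/tau))
sigma/E = 902716.0000 / 3.5374e+07 = 0.0255
exp(-t/tau) = exp(-282.2 / 57.0) = 0.0071
epsilon = 0.0255 * (1 - 0.0071)
epsilon = 0.0253


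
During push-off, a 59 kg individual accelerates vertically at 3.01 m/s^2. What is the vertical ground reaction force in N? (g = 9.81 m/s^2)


GRF = m * (g + a)
GRF = 59 * (9.81 + 3.01)
GRF = 59 * 12.8200
GRF = 756.3800


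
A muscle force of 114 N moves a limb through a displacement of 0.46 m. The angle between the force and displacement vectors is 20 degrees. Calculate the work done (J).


W = F * d * cos(theta)
theta = 20 deg = 0.3491 rad
cos(theta) = 0.9397
W = 114 * 0.46 * 0.9397
W = 49.2775


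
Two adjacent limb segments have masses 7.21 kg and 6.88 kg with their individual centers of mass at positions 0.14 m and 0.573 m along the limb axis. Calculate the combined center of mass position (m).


COM = (m1*x1 + m2*x2) / (m1 + m2)
COM = (7.21*0.14 + 6.88*0.573) / (7.21 + 6.88)
Numerator = 4.9516
Denominator = 14.0900
COM = 0.3514


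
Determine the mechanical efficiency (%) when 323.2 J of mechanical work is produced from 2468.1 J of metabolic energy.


eta = (W_mech / E_meta) * 100
eta = (323.2 / 2468.1) * 100
ratio = 0.1310
eta = 13.0951


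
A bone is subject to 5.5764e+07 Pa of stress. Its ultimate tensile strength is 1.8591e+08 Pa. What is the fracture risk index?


FRI = applied / ultimate
FRI = 5.5764e+07 / 1.8591e+08
FRI = 0.3000


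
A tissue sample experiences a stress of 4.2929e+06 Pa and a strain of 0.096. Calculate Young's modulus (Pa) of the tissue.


E = stress / strain
E = 4.2929e+06 / 0.096
E = 4.4718e+07


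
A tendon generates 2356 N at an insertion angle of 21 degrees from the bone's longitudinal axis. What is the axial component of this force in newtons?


F_eff = F_tendon * cos(theta)
theta = 21 deg = 0.3665 rad
cos(theta) = 0.9336
F_eff = 2356 * 0.9336
F_eff = 2199.5155


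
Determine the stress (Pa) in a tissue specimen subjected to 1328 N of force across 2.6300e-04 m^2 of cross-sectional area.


stress = F / A
stress = 1328 / 2.6300e-04
stress = 5.0494e+06


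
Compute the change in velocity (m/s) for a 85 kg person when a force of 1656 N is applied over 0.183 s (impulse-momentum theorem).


J = F * dt = 1656 * 0.183 = 303.0480 N*s
delta_v = J / m
delta_v = 303.0480 / 85
delta_v = 3.5653


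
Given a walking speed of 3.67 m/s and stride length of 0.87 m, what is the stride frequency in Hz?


f = v / stride_length
f = 3.67 / 0.87
f = 4.2184


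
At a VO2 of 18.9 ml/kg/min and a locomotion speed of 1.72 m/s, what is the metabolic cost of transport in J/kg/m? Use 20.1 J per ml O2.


Power per kg = VO2 * 20.1 / 60
Power per kg = 18.9 * 20.1 / 60 = 6.3315 W/kg
Cost = power_per_kg / speed
Cost = 6.3315 / 1.72
Cost = 3.6811


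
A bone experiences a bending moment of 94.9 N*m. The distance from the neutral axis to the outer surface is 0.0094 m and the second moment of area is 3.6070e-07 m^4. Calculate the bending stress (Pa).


sigma = M * c / I
sigma = 94.9 * 0.0094 / 3.6070e-07
M * c = 0.8921
sigma = 2.4731e+06


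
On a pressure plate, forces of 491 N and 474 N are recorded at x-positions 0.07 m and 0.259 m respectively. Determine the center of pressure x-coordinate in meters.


COP_x = (F1*x1 + F2*x2) / (F1 + F2)
COP_x = (491*0.07 + 474*0.259) / (491 + 474)
Numerator = 157.1360
Denominator = 965
COP_x = 0.1628


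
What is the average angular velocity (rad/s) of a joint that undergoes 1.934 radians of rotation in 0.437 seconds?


omega = delta_theta / delta_t
omega = 1.934 / 0.437
omega = 4.4256


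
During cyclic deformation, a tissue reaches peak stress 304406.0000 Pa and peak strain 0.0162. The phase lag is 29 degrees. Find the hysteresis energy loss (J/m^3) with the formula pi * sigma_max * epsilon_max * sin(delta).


E_loss = pi * sigma_max * epsilon_max * sin(delta)
delta = 29 deg = 0.5061 rad
sin(delta) = 0.4848
E_loss = pi * 304406.0000 * 0.0162 * 0.4848
E_loss = 7510.8541


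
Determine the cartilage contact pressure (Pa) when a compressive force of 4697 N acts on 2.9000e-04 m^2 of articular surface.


P = F / A
P = 4697 / 2.9000e-04
P = 1.6197e+07


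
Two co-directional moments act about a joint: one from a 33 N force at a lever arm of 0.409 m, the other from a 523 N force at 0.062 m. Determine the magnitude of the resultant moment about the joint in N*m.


M = F1 * d1 + F2 * d2
M = 33 * 0.409 + 523 * 0.062
M = 13.4970 + 32.4260
M = 45.9230


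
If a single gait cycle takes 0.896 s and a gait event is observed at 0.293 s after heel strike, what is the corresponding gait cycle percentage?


pct = (event_time / cycle_time) * 100
pct = (0.293 / 0.896) * 100
ratio = 0.3270
pct = 32.7009


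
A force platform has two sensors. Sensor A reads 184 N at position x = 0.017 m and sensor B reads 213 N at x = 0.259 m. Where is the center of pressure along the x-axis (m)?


COP_x = (F1*x1 + F2*x2) / (F1 + F2)
COP_x = (184*0.017 + 213*0.259) / (184 + 213)
Numerator = 58.2950
Denominator = 397
COP_x = 0.1468


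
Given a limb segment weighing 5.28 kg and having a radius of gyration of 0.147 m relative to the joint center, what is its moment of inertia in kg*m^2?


I = m * k^2
I = 5.28 * 0.147^2
k^2 = 0.0216
I = 0.1141


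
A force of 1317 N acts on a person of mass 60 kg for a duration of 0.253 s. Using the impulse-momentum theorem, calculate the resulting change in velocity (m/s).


J = F * dt = 1317 * 0.253 = 333.2010 N*s
delta_v = J / m
delta_v = 333.2010 / 60
delta_v = 5.5534


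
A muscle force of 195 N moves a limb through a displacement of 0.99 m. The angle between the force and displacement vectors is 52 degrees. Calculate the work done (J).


W = F * d * cos(theta)
theta = 52 deg = 0.9076 rad
cos(theta) = 0.6157
W = 195 * 0.99 * 0.6157
W = 118.8534


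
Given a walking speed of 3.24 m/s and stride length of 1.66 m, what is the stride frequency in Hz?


f = v / stride_length
f = 3.24 / 1.66
f = 1.9518


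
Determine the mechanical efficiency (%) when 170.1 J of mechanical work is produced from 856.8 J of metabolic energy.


eta = (W_mech / E_meta) * 100
eta = (170.1 / 856.8) * 100
ratio = 0.1985
eta = 19.8529
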